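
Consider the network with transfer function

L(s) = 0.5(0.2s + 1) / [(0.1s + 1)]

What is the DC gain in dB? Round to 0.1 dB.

L(0) = 0.5 · 1 / 1 = 0.5
20 log₁₀(0.5) ≈ -6.02 dB

-6.0 dB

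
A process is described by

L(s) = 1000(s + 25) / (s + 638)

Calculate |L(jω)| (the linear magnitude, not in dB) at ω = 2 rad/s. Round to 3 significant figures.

At s = jω = j2:
zero (s+25): 25 + j2 → |·| = √(25²+2²) = √629 ≈ 25.08, ∠ = arctan(2/25) ≈ 4.57°
pole (s+638): 638 + j2 → |·| = √(638²+2²) = √407048 ≈ 638, ∠ = arctan(2/638) ≈ 0.18°
|L| = 1000 · 25.08 / 638 ≈ 39.31

39.3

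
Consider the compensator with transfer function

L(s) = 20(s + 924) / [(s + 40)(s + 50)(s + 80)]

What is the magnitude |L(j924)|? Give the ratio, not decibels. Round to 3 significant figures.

At s = jω = j924:
zero (s+924): 924 + j924 → |·| = √(924²+924²) = √1707552 ≈ 1306.7, ∠ = arctan(924/924) ≈ 45.00°
pole (s+40): 40 + j924 → |·| = √(40²+924²) = √855376 ≈ 924.87, ∠ = arctan(924/40) ≈ 87.52°
pole (s+50): 50 + j924 → |·| = √(50²+924²) = √856276 ≈ 925.35, ∠ = arctan(924/50) ≈ 86.90°
pole (s+80): 80 + j924 → |·| = √(80²+924²) = √860176 ≈ 927.46, ∠ = arctan(924/80) ≈ 85.05°
|L| = 20 · 1306.7 / 7.9375e+08 ≈ 3.2925e-05

3.29e-05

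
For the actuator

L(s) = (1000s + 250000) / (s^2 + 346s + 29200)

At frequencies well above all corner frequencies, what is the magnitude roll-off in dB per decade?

-20 dB/decade

Each pole contributes −20 dB/decade at high frequency; each zero contributes +20 dB/decade.
Net: 1 zero(s) − 2 pole(s) → -20 dB/decade.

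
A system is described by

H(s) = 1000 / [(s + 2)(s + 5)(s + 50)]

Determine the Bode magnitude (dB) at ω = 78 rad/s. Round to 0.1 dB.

At s = jω = j78:
pole (s+2): 2 + j78 → |·| = √(2²+78²) = √6088 ≈ 78.026, ∠ = arctan(78/2) ≈ 88.53°
pole (s+5): 5 + j78 → |·| = √(5²+78²) = √6109 ≈ 78.16, ∠ = arctan(78/5) ≈ 86.33°
pole (s+50): 50 + j78 → |·| = √(50²+78²) = √8584 ≈ 92.65, ∠ = arctan(78/50) ≈ 57.34°
|H| = 1000 / 5.6503e+05 ≈ 0.0017698
Gain = 20 log₁₀(0.0017698) ≈ -55.04 dB

-55.0 dB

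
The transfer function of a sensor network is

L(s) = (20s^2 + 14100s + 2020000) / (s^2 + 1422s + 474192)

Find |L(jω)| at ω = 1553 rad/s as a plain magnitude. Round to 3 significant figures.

17.4

Substitute s = j1553:
Numerator: 20(j1553)^2 + 14100(j1553) + 2020000 = -46216180 + j21897300
Denominator: (j1553)^2 + 1422(j1553) + 474192 = -1937617 + j2208366
|N| = √(46216180² + 21897300²) ≈ 5.1141e+07, ∠N ≈ 154.65°
|D| = √(1937617² + 2208366²) ≈ 2.9379e+06, ∠D ≈ 131.26°
|L| = 5.1141e+07 / 2.9379e+06 ≈ 17.407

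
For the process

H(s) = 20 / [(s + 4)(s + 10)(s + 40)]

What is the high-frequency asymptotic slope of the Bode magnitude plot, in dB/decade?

Each pole contributes −20 dB/decade at high frequency; each zero contributes +20 dB/decade.
Net: 0 zero(s) − 3 pole(s) → -60 dB/decade.

-60 dB/decade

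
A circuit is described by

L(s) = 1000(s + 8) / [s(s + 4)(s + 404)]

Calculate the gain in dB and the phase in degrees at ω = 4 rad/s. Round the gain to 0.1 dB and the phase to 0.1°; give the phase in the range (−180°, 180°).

At s = jω = j4:
zero (s+8): 8 + j4 → |·| = √(8²+4²) = √80 ≈ 8.9443, ∠ = arctan(4/8) ≈ 26.57°
pole (s+4): 4 + j4 → |·| = √(4²+4²) = √32 ≈ 5.6569, ∠ = arctan(4/4) ≈ 45.00°
pole (s+404): 404 + j4 → |·| = √(404²+4²) = √163232 ≈ 404.02, ∠ = arctan(4/404) ≈ 0.57°
pole at origin: |s| = 4, ∠ = 90.00° (in denominator)
|L| = 1000 · 8.9443 / 9142 ≈ 0.97837
Gain = 20 log₁₀(0.97837) ≈ -0.19 dB
∠L = 26.57° − 135.57° = -109.00°

-0.2 dB, -109.0°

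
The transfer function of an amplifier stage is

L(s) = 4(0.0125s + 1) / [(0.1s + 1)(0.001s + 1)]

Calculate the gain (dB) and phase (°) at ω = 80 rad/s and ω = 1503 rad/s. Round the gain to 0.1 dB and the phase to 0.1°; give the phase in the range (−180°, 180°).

ω = 80: -3.1 dB, -42.4°; ω = 1503: -11.1 dB, -59.0°

At ω = 80 rad/s:
zero (1 + j80·0.0125) = 1 + j1 → |·| ≈ 1.4142, ∠ ≈ 45.00°
pole (1 + j80·0.1) = 1 + j8 → |·| ≈ 8.0623, ∠ ≈ 82.87°
pole (1 + j80·0.001) = 1 + j0.08 → |·| ≈ 1.0032, ∠ ≈ 4.57°
|L| = 4 · 1.4142 / (8.0623 · 1.0032) ≈ 0.6994
Gain = 20 log₁₀(0.6994) ≈ -3.11 dB
∠L = (45.00°) − (82.87° + 4.57°) = -42.44°

At ω = 1503 rad/s:
zero (1 + j1503·0.0125) = 1 + j18.7875 → |·| ≈ 18.814, ∠ ≈ 86.95°
pole (1 + j1503·0.1) = 1 + j150.3 → |·| ≈ 150.3, ∠ ≈ 89.62°
pole (1 + j1503·0.001) = 1 + j1.503 → |·| ≈ 1.8053, ∠ ≈ 56.36°
|L| = 4 · 18.814 / (150.3 · 1.8053) ≈ 0.27735
Gain = 20 log₁₀(0.27735) ≈ -11.14 dB
∠L = (86.95°) − (89.62° + 56.36°) = -59.03°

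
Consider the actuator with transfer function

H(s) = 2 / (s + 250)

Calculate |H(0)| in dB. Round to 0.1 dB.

-41.9 dB

H(0) = 2 / (250) = 0.008
20 log₁₀(0.008) ≈ -41.94 dB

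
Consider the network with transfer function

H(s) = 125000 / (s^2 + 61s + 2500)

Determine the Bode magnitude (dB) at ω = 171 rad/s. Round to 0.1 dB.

At s = jω = j171:
quadratic: (j171)² + 61·j171 + 2500 = -26741 + j10431 → |·| ≈ 28703, ∠ ≈ 158.69°
|H| = 125000 / 28703 ≈ 4.3549
Gain = 20 log₁₀(4.3549) ≈ 12.78 dB

12.8 dB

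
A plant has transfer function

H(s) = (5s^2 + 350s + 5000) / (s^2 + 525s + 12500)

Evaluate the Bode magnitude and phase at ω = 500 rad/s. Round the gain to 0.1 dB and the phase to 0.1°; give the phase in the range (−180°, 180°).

Substitute s = j500:
Numerator: 5(j500)^2 + 350(j500) + 5000 = -1245000 + j175000
Denominator: (j500)^2 + 525(j500) + 12500 = -237500 + j262500
|N| = √(1245000² + 175000²) ≈ 1.2572e+06, ∠N ≈ 172.00°
|D| = √(237500² + 262500²) ≈ 3.54e+05, ∠D ≈ 132.14°
|H| = 1.2572e+06 / 3.54e+05 ≈ 3.5514
Gain = 20 log₁₀(3.5514) ≈ 11.01 dB
∠H = 172.00° − 132.14° = 39.86°

11.0 dB, 39.9°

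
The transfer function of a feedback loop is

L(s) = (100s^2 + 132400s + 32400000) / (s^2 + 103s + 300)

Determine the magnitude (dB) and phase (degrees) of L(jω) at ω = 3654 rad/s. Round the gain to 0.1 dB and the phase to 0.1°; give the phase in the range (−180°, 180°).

40.3 dB, -18.8°

Substitute s = j3654:
Numerator: 100(j3654)^2 + 132400(j3654) + 32400000 = -1302771600 + j483789600
Denominator: (j3654)^2 + 103(j3654) + 300 = -13351416 + j376362
|N| = √(1302771600² + 483789600²) ≈ 1.3897e+09, ∠N ≈ 159.63°
|D| = √(13351416² + 376362²) ≈ 1.3357e+07, ∠D ≈ 178.39°
|L| = 1.3897e+09 / 1.3357e+07 ≈ 104.04
Gain = 20 log₁₀(104.04) ≈ 40.34 dB
∠L = 159.63° − 178.39° = -18.76°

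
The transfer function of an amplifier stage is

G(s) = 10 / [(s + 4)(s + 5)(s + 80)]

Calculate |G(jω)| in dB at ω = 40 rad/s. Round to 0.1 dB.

At s = jω = j40:
pole (s+4): 4 + j40 → |·| = √(4²+40²) = √1616 ≈ 40.2, ∠ = arctan(40/4) ≈ 84.29°
pole (s+5): 5 + j40 → |·| = √(5²+40²) = √1625 ≈ 40.311, ∠ = arctan(40/5) ≈ 82.87°
pole (s+80): 80 + j40 → |·| = √(80²+40²) = √8000 ≈ 89.443, ∠ = arctan(40/80) ≈ 26.57°
|G| = 10 / 1.4494e+05 ≈ 6.8994e-05
Gain = 20 log₁₀(6.8994e-05) ≈ -83.22 dB

-83.2 dB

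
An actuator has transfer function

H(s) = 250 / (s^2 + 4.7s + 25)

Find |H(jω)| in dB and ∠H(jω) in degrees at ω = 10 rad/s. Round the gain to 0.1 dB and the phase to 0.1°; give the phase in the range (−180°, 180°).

At s = jω = j10:
quadratic: (j10)² + 4.7·j10 + 25 = -75 + j47 → |·| ≈ 88.51, ∠ ≈ 147.93°
|H| = 250 / 88.51 ≈ 2.8245
Gain = 20 log₁₀(2.8245) ≈ 9.02 dB
∠H = 0.00° − 147.93° = -147.93°

9.0 dB, -147.9°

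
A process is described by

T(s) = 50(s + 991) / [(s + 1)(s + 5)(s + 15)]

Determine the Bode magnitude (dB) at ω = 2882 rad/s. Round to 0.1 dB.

At s = jω = j2882:
zero (s+991): 991 + j2882 → |·| = √(991²+2882²) = √9288005 ≈ 3047.6, ∠ = arctan(2882/991) ≈ 71.02°
pole (s+1): 1 + j2882 → |·| = √(1²+2882²) = √8305925 ≈ 2882, ∠ = arctan(2882/1) ≈ 89.98°
pole (s+5): 5 + j2882 → |·| = √(5²+2882²) = √8305949 ≈ 2882, ∠ = arctan(2882/5) ≈ 89.90°
pole (s+15): 15 + j2882 → |·| = √(15²+2882²) = √8306149 ≈ 2882, ∠ = arctan(2882/15) ≈ 89.70°
|T| = 50 · 3047.6 / 2.3938e+10 ≈ 6.3656e-06
Gain = 20 log₁₀(6.3656e-06) ≈ -103.92 dB

-103.9 dB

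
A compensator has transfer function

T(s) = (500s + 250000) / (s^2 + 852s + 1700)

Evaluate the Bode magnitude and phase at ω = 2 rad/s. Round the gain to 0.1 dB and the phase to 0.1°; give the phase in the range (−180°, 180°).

40.3 dB, -44.9°

Substitute s = j2:
Numerator: 500(j2) + 250000 = 250000 + j1000
Denominator: (j2)^2 + 852(j2) + 1700 = 1696 + j1704
|N| = √(250000² + 1000²) ≈ 2.5e+05, ∠N ≈ 0.23°
|D| = √(1696² + 1704²) ≈ 2404.2, ∠D ≈ 45.13°
|T| = 2.5e+05 / 2404.2 ≈ 103.98
Gain = 20 log₁₀(103.98) ≈ 40.34 dB
∠T = 0.23° − 45.13° = -44.90°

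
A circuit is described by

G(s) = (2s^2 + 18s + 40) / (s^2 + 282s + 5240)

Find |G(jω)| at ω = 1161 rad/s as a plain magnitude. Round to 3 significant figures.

Substitute s = j1161:
Numerator: 2(j1161)^2 + 18(j1161) + 40 = -2695802 + j20898
Denominator: (j1161)^2 + 282(j1161) + 5240 = -1342681 + j327402
|N| = √(2695802² + 20898²) ≈ 2.6959e+06, ∠N ≈ 179.56°
|D| = √(1342681² + 327402²) ≈ 1.382e+06, ∠D ≈ 166.30°
|G| = 2.6959e+06 / 1.382e+06 ≈ 1.9507

1.95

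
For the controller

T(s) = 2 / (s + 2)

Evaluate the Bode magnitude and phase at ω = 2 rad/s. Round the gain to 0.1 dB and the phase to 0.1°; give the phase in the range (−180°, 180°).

At s = jω = j2:
pole (s+2): 2 + j2 → |·| = √(2²+2²) = √8 ≈ 2.8284, ∠ = arctan(2/2) ≈ 45.00°
|T| = 2 / 2.8284 ≈ 0.70711
Gain = 20 log₁₀(0.70711) ≈ -3.01 dB
∠T = 0.00° − 45.00° = -45.00°

-3.0 dB, -45.0°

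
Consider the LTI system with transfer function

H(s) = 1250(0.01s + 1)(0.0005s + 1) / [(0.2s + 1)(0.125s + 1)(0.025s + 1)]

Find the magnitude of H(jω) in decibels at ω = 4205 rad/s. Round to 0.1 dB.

-51.6 dB

At ω = 4205 rad/s:
zero (1 + j4205·0.01) = 1 + j42.05 → |·| ≈ 42.062, ∠ ≈ 88.64°
zero (1 + j4205·0.0005) = 1 + j2.1025 → |·| ≈ 2.3282, ∠ ≈ 64.56°
pole (1 + j4205·0.2) = 1 + j841 → |·| ≈ 841, ∠ ≈ 89.93°
pole (1 + j4205·0.125) = 1 + j525.625 → |·| ≈ 525.63, ∠ ≈ 89.89°
pole (1 + j4205·0.025) = 1 + j105.125 → |·| ≈ 105.13, ∠ ≈ 89.45°
|H| = 1250 · 42.062 · 2.3282 / (841 · 525.63 · 105.13) ≈ 0.002634
Gain = 20 log₁₀(0.002634) ≈ -51.59 dB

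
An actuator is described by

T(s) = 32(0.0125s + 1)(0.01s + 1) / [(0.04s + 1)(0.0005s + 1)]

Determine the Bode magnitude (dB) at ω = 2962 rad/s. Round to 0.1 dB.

44.4 dB

At ω = 2962 rad/s:
zero (1 + j2962·0.0125) = 1 + j37.025 → |·| ≈ 37.039, ∠ ≈ 88.45°
zero (1 + j2962·0.01) = 1 + j29.62 → |·| ≈ 29.637, ∠ ≈ 88.07°
pole (1 + j2962·0.04) = 1 + j118.48 → |·| ≈ 118.48, ∠ ≈ 89.52°
pole (1 + j2962·0.0005) = 1 + j1.481 → |·| ≈ 1.787, ∠ ≈ 55.97°
|T| = 32 · 37.039 · 29.637 / (118.48 · 1.787) ≈ 165.91
Gain = 20 log₁₀(165.91) ≈ 44.40 dB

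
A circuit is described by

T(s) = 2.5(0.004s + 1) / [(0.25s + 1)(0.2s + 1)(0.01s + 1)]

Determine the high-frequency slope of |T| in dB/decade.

-40 dB/decade

Each pole contributes −20 dB/decade at high frequency; each zero contributes +20 dB/decade.
Net: 1 zero(s) − 3 pole(s) → -40 dB/decade.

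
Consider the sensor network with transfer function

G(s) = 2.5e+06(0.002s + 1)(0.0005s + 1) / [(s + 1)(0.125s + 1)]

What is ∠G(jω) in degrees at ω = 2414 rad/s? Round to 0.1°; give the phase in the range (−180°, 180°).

-51.1°

At ω = 2414 rad/s:
zero (1 + j2414·0.002) = 1 + j4.828 → |·| ≈ 4.9305, ∠ ≈ 78.30°
zero (1 + j2414·0.0005) = 1 + j1.207 → |·| ≈ 1.5674, ∠ ≈ 50.36°
pole (1 + j2414·1) = 1 + j2414 → |·| ≈ 2414, ∠ ≈ 89.98°
pole (1 + j2414·0.125) = 1 + j301.75 → |·| ≈ 301.75, ∠ ≈ 89.81°
∠G = (78.30° + 50.36°) − (89.98° + 89.81°) = -51.13°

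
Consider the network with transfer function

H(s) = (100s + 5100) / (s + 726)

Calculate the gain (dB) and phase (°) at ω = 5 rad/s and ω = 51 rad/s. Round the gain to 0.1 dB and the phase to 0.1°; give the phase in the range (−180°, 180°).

ω = 5: 17.0 dB, 5.2°; ω = 51: 19.9 dB, 41.0°

Substitute s = j5:
Numerator: 100(j5) + 5100 = 5100 + j500
Denominator: (j5) + 726 = 726 + j5
|N| = √(5100² + 500²) ≈ 5124.5, ∠N ≈ 5.60°
|D| = √(726² + 5²) ≈ 726.02, ∠D ≈ 0.39°
|H| = 5124.5 / 726.02 ≈ 7.0583
Gain = 20 log₁₀(7.0583) ≈ 16.97 dB
∠H = 5.60° − 0.39° = 5.21°

Substitute s = j51:
Numerator: 100(j51) + 5100 = 5100 + j5100
Denominator: (j51) + 726 = 726 + j51
|N| = √(5100² + 5100²) ≈ 7212.5, ∠N ≈ 45.00°
|D| = √(726² + 51²) ≈ 727.79, ∠D ≈ 4.02°
|H| = 7212.5 / 727.79 ≈ 9.9101
Gain = 20 log₁₀(9.9101) ≈ 19.92 dB
∠H = 45.00° − 4.02° = 40.98°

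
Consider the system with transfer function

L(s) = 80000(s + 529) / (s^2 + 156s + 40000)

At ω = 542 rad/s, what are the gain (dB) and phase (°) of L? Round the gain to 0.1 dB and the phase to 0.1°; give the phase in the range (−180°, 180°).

At s = jω = j542:
zero (s+529): 529 + j542 → |·| = √(529²+542²) = √573605 ≈ 757.37, ∠ = arctan(542/529) ≈ 45.70°
quadratic: (j542)² + 156·j542 + 40000 = -253764 + j84552 → |·| ≈ 2.6748e+05, ∠ ≈ 161.57°
|L| = 80000 · 757.37 / 2.6748e+05 ≈ 226.52
Gain = 20 log₁₀(226.52) ≈ 47.10 dB
∠L = 45.70° − 161.57° = -115.87°

47.1 dB, -115.9°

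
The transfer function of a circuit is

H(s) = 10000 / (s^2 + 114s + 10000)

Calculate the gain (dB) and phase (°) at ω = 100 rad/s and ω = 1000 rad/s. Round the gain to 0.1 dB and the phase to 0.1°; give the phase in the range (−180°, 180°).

ω = 100: -1.1 dB, -90.0°; ω = 1000: -40.0 dB, -173.4°

At s = jω = j100:
quadratic: (j100)² + 114·j100 + 10000 = 0 + j11400 → |·| ≈ 11400, ∠ ≈ 90.00°
|H| = 10000 / 11400 ≈ 0.87719
Gain = 20 log₁₀(0.87719) ≈ -1.14 dB
∠H = 0.00° − 90.00° = -90.00°

At s = jω = j1000:
quadratic: (j1000)² + 114·j1000 + 10000 = -990000 + j114000 → |·| ≈ 9.9654e+05, ∠ ≈ 173.43°
|H| = 10000 / 9.9654e+05 ≈ 0.010035
Gain = 20 log₁₀(0.010035) ≈ -39.97 dB
∠H = 0.00° − 173.43° = -173.43°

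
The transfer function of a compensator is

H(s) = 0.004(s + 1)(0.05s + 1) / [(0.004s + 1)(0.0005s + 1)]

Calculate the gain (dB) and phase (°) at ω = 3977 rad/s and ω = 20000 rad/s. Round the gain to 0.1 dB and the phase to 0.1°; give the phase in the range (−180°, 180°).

ω = 3977: 39.0 dB, 30.0°; ω = 20000: 40.0 dB, 6.4°

At ω = 3977 rad/s:
zero (1 + j3977·1) = 1 + j3977 → |·| ≈ 3977, ∠ ≈ 89.99°
zero (1 + j3977·0.05) = 1 + j198.85 → |·| ≈ 198.85, ∠ ≈ 89.71°
pole (1 + j3977·0.004) = 1 + j15.908 → |·| ≈ 15.939, ∠ ≈ 86.40°
pole (1 + j3977·0.0005) = 1 + j1.9885 → |·| ≈ 2.2258, ∠ ≈ 63.30°
|H| = 0.004 · 3977 · 198.85 / (15.939 · 2.2258) ≈ 89.165
Gain = 20 log₁₀(89.165) ≈ 39.00 dB
∠H = (89.99° + 89.71°) − (86.40° + 63.30°) = 30.00°

At ω = 20000 rad/s:
zero (1 + j20000·1) = 1 + j20000 → |·| ≈ 20000, ∠ ≈ 90.00°
zero (1 + j20000·0.05) = 1 + j1000 → |·| ≈ 1000, ∠ ≈ 89.94°
pole (1 + j20000·0.004) = 1 + j80 → |·| ≈ 80.006, ∠ ≈ 89.28°
pole (1 + j20000·0.0005) = 1 + j10 → |·| ≈ 10.05, ∠ ≈ 84.29°
|H| = 0.004 · 20000 · 1000 / (80.006 · 10.05) ≈ 99.495
Gain = 20 log₁₀(99.495) ≈ 39.96 dB
∠H = (90.00° + 89.94°) − (89.28° + 84.29°) = 6.37°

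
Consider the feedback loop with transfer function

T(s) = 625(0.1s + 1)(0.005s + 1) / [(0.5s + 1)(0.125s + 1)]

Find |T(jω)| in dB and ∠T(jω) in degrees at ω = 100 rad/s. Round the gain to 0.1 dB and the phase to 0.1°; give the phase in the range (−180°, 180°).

21.0 dB, -63.4°

At ω = 100 rad/s:
zero (1 + j100·0.1) = 1 + j10 → |·| ≈ 10.05, ∠ ≈ 84.29°
zero (1 + j100·0.005) = 1 + j0.5 → |·| ≈ 1.118, ∠ ≈ 26.57°
pole (1 + j100·0.5) = 1 + j50 → |·| ≈ 50.01, ∠ ≈ 88.85°
pole (1 + j100·0.125) = 1 + j12.5 → |·| ≈ 12.54, ∠ ≈ 85.43°
|T| = 625 · 10.05 · 1.118 / (50.01 · 12.54) ≈ 11.198
Gain = 20 log₁₀(11.198) ≈ 20.98 dB
∠T = (84.29° + 26.57°) − (88.85° + 85.43°) = -63.42°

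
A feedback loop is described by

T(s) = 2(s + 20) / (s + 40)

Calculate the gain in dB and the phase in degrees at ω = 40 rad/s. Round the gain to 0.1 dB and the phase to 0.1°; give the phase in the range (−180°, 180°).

At s = jω = j40:
zero (s+20): 20 + j40 → |·| = √(20²+40²) = √2000 ≈ 44.721, ∠ = arctan(40/20) ≈ 63.43°
pole (s+40): 40 + j40 → |·| = √(40²+40²) = √3200 ≈ 56.569, ∠ = arctan(40/40) ≈ 45.00°
|T| = 2 · 44.721 / 56.569 ≈ 1.5811
Gain = 20 log₁₀(1.5811) ≈ 3.98 dB
∠T = 63.43° − 45.00° = 18.43°

4.0 dB, 18.4°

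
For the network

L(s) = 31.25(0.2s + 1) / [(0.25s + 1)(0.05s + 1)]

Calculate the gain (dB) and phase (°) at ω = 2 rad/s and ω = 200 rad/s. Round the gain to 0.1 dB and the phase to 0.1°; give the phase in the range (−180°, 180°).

ω = 2: 29.5 dB, -10.5°; ω = 200: 7.9 dB, -84.6°

At ω = 2 rad/s:
zero (1 + j2·0.2) = 1 + j0.4 → |·| ≈ 1.077, ∠ ≈ 21.80°
pole (1 + j2·0.25) = 1 + j0.5 → |·| ≈ 1.118, ∠ ≈ 26.57°
pole (1 + j2·0.05) = 1 + j0.1 → |·| ≈ 1.005, ∠ ≈ 5.71°
|L| = 31.25 · 1.077 / (1.118 · 1.005) ≈ 29.954
Gain = 20 log₁₀(29.954) ≈ 29.53 dB
∠L = (21.80°) − (26.57° + 5.71°) = -10.48°

At ω = 200 rad/s:
zero (1 + j200·0.2) = 1 + j40 → |·| ≈ 40.012, ∠ ≈ 88.57°
pole (1 + j200·0.25) = 1 + j50 → |·| ≈ 50.01, ∠ ≈ 88.85°
pole (1 + j200·0.05) = 1 + j10 → |·| ≈ 10.05, ∠ ≈ 84.29°
|L| = 31.25 · 40.012 / (50.01 · 10.05) ≈ 2.4878
Gain = 20 log₁₀(2.4878) ≈ 7.92 dB
∠L = (88.57°) − (88.85° + 84.29°) = -84.57°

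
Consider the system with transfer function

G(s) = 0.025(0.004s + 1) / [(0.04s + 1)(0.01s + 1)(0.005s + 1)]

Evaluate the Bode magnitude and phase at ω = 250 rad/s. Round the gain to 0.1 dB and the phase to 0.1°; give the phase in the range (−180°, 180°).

At ω = 250 rad/s:
zero (1 + j250·0.004) = 1 + j1 → |·| ≈ 1.4142, ∠ ≈ 45.00°
pole (1 + j250·0.04) = 1 + j10 → |·| ≈ 10.05, ∠ ≈ 84.29°
pole (1 + j250·0.01) = 1 + j2.5 → |·| ≈ 2.6926, ∠ ≈ 68.20°
pole (1 + j250·0.005) = 1 + j1.25 → |·| ≈ 1.6008, ∠ ≈ 51.34°
|G| = 0.025 · 1.4142 / (10.05 · 2.6926 · 1.6008) ≈ 0.00081616
Gain = 20 log₁₀(0.00081616) ≈ -61.76 dB
∠G = (45.00°) − (84.29° + 68.20° + 51.34°) = -158.83°

-61.8 dB, -158.8°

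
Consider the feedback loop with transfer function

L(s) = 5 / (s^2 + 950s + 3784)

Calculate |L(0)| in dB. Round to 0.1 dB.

L(0) = 5 / 3784 ≈ 0.0013214
20 log₁₀(0.0013214) ≈ -57.58 dB

-57.6 dB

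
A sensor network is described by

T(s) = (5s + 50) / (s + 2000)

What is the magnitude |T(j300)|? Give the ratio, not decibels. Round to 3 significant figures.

Substitute s = j300:
Numerator: 5(j300) + 50 = 50 + j1500
Denominator: (j300) + 2000 = 2000 + j300
|N| = √(50² + 1500²) ≈ 1500.8, ∠N ≈ 88.09°
|D| = √(2000² + 300²) ≈ 2022.4, ∠D ≈ 8.53°
|T| = 1500.8 / 2022.4 ≈ 0.74209

0.742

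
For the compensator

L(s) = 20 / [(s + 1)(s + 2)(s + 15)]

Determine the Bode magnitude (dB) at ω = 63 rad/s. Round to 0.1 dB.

At s = jω = j63:
pole (s+1): 1 + j63 → |·| = √(1²+63²) = √3970 ≈ 63.008, ∠ = arctan(63/1) ≈ 89.09°
pole (s+2): 2 + j63 → |·| = √(2²+63²) = √3973 ≈ 63.032, ∠ = arctan(63/2) ≈ 88.18°
pole (s+15): 15 + j63 → |·| = √(15²+63²) = √4194 ≈ 64.761, ∠ = arctan(63/15) ≈ 76.61°
|L| = 20 / 2.572e+05 ≈ 7.776e-05
Gain = 20 log₁₀(7.776e-05) ≈ -82.18 dB

-82.2 dB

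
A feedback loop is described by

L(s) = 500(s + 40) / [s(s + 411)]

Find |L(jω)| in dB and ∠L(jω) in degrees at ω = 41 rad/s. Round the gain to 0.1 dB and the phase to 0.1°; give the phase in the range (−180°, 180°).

4.6 dB, -50.0°

At s = jω = j41:
zero (s+40): 40 + j41 → |·| = √(40²+41²) = √3281 ≈ 57.28, ∠ = arctan(41/40) ≈ 45.71°
pole (s+411): 411 + j41 → |·| = √(411²+41²) = √170602 ≈ 413.04, ∠ = arctan(41/411) ≈ 5.70°
pole at origin: |s| = 41, ∠ = 90.00° (in denominator)
|L| = 500 · 57.28 / 16935 ≈ 1.6912
Gain = 20 log₁₀(1.6912) ≈ 4.56 dB
∠L = 45.71° − 95.70° = -49.99°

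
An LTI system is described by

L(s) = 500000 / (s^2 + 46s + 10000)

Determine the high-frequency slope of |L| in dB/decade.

Each pole contributes −20 dB/decade at high frequency; each zero contributes +20 dB/decade.
Net: 0 zero(s) − 2 pole(s) → -40 dB/decade.

-40 dB/decade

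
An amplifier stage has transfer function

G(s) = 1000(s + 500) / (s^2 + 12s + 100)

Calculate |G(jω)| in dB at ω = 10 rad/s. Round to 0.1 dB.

72.4 dB

At s = jω = j10:
zero (s+500): 500 + j10 → |·| = √(500²+10²) = √250100 ≈ 500.1, ∠ = arctan(10/500) ≈ 1.15°
quadratic: (j10)² + 12·j10 + 100 = 0 + j120 → |·| ≈ 120, ∠ ≈ 90.00°
|G| = 1000 · 500.1 / 120 ≈ 4167.5
Gain = 20 log₁₀(4167.5) ≈ 72.40 dB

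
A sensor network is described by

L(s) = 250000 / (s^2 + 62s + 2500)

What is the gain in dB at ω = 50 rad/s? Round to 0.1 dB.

At s = jω = j50:
quadratic: (j50)² + 62·j50 + 2500 = 0 + j3100 → |·| ≈ 3100, ∠ ≈ 90.00°
|L| = 250000 / 3100 ≈ 80.645
Gain = 20 log₁₀(80.645) ≈ 38.13 dB

38.1 dB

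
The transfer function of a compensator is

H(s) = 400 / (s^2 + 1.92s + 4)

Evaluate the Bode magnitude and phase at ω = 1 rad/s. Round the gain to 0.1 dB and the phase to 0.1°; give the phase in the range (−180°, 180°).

At s = jω = j1:
quadratic: (j1)² + 1.92·j1 + 4 = 3 + j1.92 → |·| ≈ 3.5618, ∠ ≈ 32.62°
|H| = 400 / 3.5618 ≈ 112.3
Gain = 20 log₁₀(112.3) ≈ 41.01 dB
∠H = 0.00° − 32.62° = -32.62°

41.0 dB, -32.6°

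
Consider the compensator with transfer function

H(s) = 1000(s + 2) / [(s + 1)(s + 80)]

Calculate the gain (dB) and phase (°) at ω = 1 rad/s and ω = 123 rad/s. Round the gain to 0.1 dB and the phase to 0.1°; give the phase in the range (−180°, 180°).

At s = jω = j1:
zero (s+2): 2 + j1 → |·| = √(2²+1²) = √5 ≈ 2.2361, ∠ = arctan(1/2) ≈ 26.57°
pole (s+1): 1 + j1 → |·| = √(1²+1²) = √2 ≈ 1.4142, ∠ = arctan(1/1) ≈ 45.00°
pole (s+80): 80 + j1 → |·| = √(80²+1²) = √6401 ≈ 80.006, ∠ = arctan(1/80) ≈ 0.72°
|H| = 1000 · 2.2361 / 113.14 ≈ 19.764
Gain = 20 log₁₀(19.764) ≈ 25.92 dB
∠H = 26.57° − 45.72° = -19.15°

At s = jω = j123:
zero (s+2): 2 + j123 → |·| = √(2²+123²) = √15133 ≈ 123.02, ∠ = arctan(123/2) ≈ 89.07°
pole (s+1): 1 + j123 → |·| = √(1²+123²) = √15130 ≈ 123, ∠ = arctan(123/1) ≈ 89.53°
pole (s+80): 80 + j123 → |·| = √(80²+123²) = √21529 ≈ 146.73, ∠ = arctan(123/80) ≈ 56.96°
|H| = 1000 · 123.02 / 18048 ≈ 6.8163
Gain = 20 log₁₀(6.8163) ≈ 16.67 dB
∠H = 89.07° − 146.49° = -57.42°

ω = 1: 25.9 dB, -19.2°; ω = 123: 16.7 dB, -57.4°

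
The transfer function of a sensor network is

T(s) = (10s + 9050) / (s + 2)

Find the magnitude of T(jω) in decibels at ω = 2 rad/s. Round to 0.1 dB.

70.1 dB

Substitute s = j2:
Numerator: 10(j2) + 9050 = 9050 + j20
Denominator: (j2) + 2 = 2 + j2
|N| = √(9050² + 20²) ≈ 9050, ∠N ≈ 0.13°
|D| = √(2² + 2²) ≈ 2.8284, ∠D ≈ 45.00°
|T| = 9050 / 2.8284 ≈ 3199.7
Gain = 20 log₁₀(3199.7) ≈ 70.10 dB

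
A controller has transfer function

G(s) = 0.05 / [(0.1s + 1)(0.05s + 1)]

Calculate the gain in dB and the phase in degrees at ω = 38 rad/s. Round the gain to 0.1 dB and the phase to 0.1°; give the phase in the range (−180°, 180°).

-44.5 dB, -137.5°

At ω = 38 rad/s:
pole (1 + j38·0.1) = 1 + j3.8 → |·| ≈ 3.9294, ∠ ≈ 75.26°
pole (1 + j38·0.05) = 1 + j1.9 → |·| ≈ 2.1471, ∠ ≈ 62.24°
|G| = 0.05 · 1 / (3.9294 · 2.1471) ≈ 0.0059264
Gain = 20 log₁₀(0.0059264) ≈ -44.54 dB
∠G = (0°) − (75.26° + 62.24°) = -137.50°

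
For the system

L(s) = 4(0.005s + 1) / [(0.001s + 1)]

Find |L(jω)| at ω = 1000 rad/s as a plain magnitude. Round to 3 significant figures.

At ω = 1000 rad/s:
zero (1 + j1000·0.005) = 1 + j5 → |·| ≈ 5.099, ∠ ≈ 78.69°
pole (1 + j1000·0.001) = 1 + j1 → |·| ≈ 1.4142, ∠ ≈ 45.00°
|L| = 4 · 5.099 / (1.4142) ≈ 14.422

14.4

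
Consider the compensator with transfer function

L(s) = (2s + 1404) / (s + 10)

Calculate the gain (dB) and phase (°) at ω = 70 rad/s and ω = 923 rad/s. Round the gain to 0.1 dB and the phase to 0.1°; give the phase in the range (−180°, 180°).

Substitute s = j70:
Numerator: 2(j70) + 1404 = 1404 + j140
Denominator: (j70) + 10 = 10 + j70
|N| = √(1404² + 140²) ≈ 1411, ∠N ≈ 5.69°
|D| = √(10² + 70²) ≈ 70.711, ∠D ≈ 81.87°
|L| = 1411 / 70.711 ≈ 19.954
Gain = 20 log₁₀(19.954) ≈ 26.00 dB
∠L = 5.69° − 81.87° = -76.18°

Substitute s = j923:
Numerator: 2(j923) + 1404 = 1404 + j1846
Denominator: (j923) + 10 = 10 + j923
|N| = √(1404² + 1846²) ≈ 2319.3, ∠N ≈ 52.74°
|D| = √(10² + 923²) ≈ 923.05, ∠D ≈ 89.38°
|L| = 2319.3 / 923.05 ≈ 2.5126
Gain = 20 log₁₀(2.5126) ≈ 8.00 dB
∠L = 52.74° − 89.38° = -36.64°

ω = 70: 26.0 dB, -76.2°; ω = 923: 8.0 dB, -36.6°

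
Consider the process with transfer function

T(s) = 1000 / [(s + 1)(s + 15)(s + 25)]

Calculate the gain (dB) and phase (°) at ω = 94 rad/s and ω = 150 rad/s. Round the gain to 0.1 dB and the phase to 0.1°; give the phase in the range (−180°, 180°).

ω = 94: -58.8 dB, 114.6°; ω = 150: -70.7 dB, 105.6°

At s = jω = j94:
pole (s+1): 1 + j94 → |·| = √(1²+94²) = √8837 ≈ 94.005, ∠ = arctan(94/1) ≈ 89.39°
pole (s+15): 15 + j94 → |·| = √(15²+94²) = √9061 ≈ 95.189, ∠ = arctan(94/15) ≈ 80.93°
pole (s+25): 25 + j94 → |·| = √(25²+94²) = √9461 ≈ 97.268, ∠ = arctan(94/25) ≈ 75.11°
|T| = 1000 / 8.7038e+05 ≈ 0.0011489
Gain = 20 log₁₀(0.0011489) ≈ -58.79 dB
∠T = 0.00° − 245.43° = -245.43° ≡ 114.57° (principal value)

At s = jω = j150:
pole (s+1): 1 + j150 → |·| = √(1²+150²) = √22501 ≈ 150, ∠ = arctan(150/1) ≈ 89.62°
pole (s+15): 15 + j150 → |·| = √(15²+150²) = √22725 ≈ 150.75, ∠ = arctan(150/15) ≈ 84.29°
pole (s+25): 25 + j150 → |·| = √(25²+150²) = √23125 ≈ 152.07, ∠ = arctan(150/25) ≈ 80.54°
|T| = 1000 / 3.4387e+06 ≈ 0.00029081
Gain = 20 log₁₀(0.00029081) ≈ -70.73 dB
∠T = 0.00° − 254.45° = -254.45° ≡ 105.55° (principal value)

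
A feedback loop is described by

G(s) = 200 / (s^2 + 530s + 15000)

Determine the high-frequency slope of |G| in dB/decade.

-40 dB/decade

Each pole contributes −20 dB/decade at high frequency; each zero contributes +20 dB/decade.
Net: 0 zero(s) − 2 pole(s) → -40 dB/decade.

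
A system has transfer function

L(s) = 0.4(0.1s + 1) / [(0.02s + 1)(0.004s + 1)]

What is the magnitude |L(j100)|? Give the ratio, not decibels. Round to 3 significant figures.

1.67

At ω = 100 rad/s:
zero (1 + j100·0.1) = 1 + j10 → |·| ≈ 10.05, ∠ ≈ 84.29°
pole (1 + j100·0.02) = 1 + j2 → |·| ≈ 2.2361, ∠ ≈ 63.43°
pole (1 + j100·0.004) = 1 + j0.4 → |·| ≈ 1.077, ∠ ≈ 21.80°
|L| = 0.4 · 10.05 / (2.2361 · 1.077) ≈ 1.6692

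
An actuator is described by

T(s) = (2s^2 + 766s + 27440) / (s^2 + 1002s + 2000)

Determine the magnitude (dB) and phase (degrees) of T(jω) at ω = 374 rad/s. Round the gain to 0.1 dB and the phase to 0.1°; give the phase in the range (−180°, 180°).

-0.4 dB, 21.2°

Substitute s = j374:
Numerator: 2(j374)^2 + 766(j374) + 27440 = -252312 + j286484
Denominator: (j374)^2 + 1002(j374) + 2000 = -137876 + j374748
|N| = √(252312² + 286484²) ≈ 3.8175e+05, ∠N ≈ 131.37°
|D| = √(137876² + 374748²) ≈ 3.9931e+05, ∠D ≈ 110.20°
|T| = 3.8175e+05 / 3.9931e+05 ≈ 0.95602
Gain = 20 log₁₀(0.95602) ≈ -0.39 dB
∠T = 131.37° − 110.20° = 21.17°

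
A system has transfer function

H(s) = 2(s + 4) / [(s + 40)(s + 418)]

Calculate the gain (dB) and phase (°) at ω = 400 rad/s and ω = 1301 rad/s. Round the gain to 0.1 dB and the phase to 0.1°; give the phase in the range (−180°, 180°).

ω = 400: -49.3 dB, -38.6°; ω = 1301: -56.7 dB, -70.6°

At s = jω = j400:
zero (s+4): 4 + j400 → |·| = √(4²+400²) = √160016 ≈ 400.02, ∠ = arctan(400/4) ≈ 89.43°
pole (s+40): 40 + j400 → |·| = √(40²+400²) = √161600 ≈ 402, ∠ = arctan(400/40) ≈ 84.29°
pole (s+418): 418 + j400 → |·| = √(418²+400²) = √334724 ≈ 578.55, ∠ = arctan(400/418) ≈ 43.74°
|H| = 2 · 400.02 / 2.3258e+05 ≈ 0.0034398
Gain = 20 log₁₀(0.0034398) ≈ -49.27 dB
∠H = 89.43° − 128.03° = -38.60°

At s = jω = j1301:
zero (s+4): 4 + j1301 → |·| = √(4²+1301²) = √1692617 ≈ 1301, ∠ = arctan(1301/4) ≈ 89.82°
pole (s+40): 40 + j1301 → |·| = √(40²+1301²) = √1694201 ≈ 1301.6, ∠ = arctan(1301/40) ≈ 88.24°
pole (s+418): 418 + j1301 → |·| = √(418²+1301²) = √1867325 ≈ 1366.5, ∠ = arctan(1301/418) ≈ 72.19°
|H| = 2 · 1301 / 1.7786e+06 ≈ 0.0014629
Gain = 20 log₁₀(0.0014629) ≈ -56.70 dB
∠H = 89.82° − 160.43° = -70.61°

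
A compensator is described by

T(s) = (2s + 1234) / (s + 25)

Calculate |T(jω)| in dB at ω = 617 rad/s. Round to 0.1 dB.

Substitute s = j617:
Numerator: 2(j617) + 1234 = 1234 + j1234
Denominator: (j617) + 25 = 25 + j617
|N| = √(1234² + 1234²) ≈ 1745.1, ∠N ≈ 45.00°
|D| = √(25² + 617²) ≈ 617.51, ∠D ≈ 87.68°
|T| = 1745.1 / 617.51 ≈ 2.826
Gain = 20 log₁₀(2.826) ≈ 9.02 dB

9.0 dB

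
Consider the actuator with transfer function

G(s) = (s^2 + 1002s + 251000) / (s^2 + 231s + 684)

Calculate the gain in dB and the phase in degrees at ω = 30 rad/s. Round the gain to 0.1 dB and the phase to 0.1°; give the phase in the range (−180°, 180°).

31.2 dB, -84.9°

Substitute s = j30:
Numerator: (j30)^2 + 1002(j30) + 251000 = 250100 + j30060
Denominator: (j30)^2 + 231(j30) + 684 = -216 + j6930
|N| = √(250100² + 30060²) ≈ 2.519e+05, ∠N ≈ 6.85°
|D| = √(216² + 6930²) ≈ 6933.4, ∠D ≈ 91.79°
|G| = 2.519e+05 / 6933.4 ≈ 36.331
Gain = 20 log₁₀(36.331) ≈ 31.21 dB
∠G = 6.85° − 91.79° = -84.94°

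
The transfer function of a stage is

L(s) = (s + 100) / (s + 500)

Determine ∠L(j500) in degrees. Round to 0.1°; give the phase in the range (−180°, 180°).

33.7°

Substitute s = j500:
Numerator: (j500) + 100 = 100 + j500
Denominator: (j500) + 500 = 500 + j500
|N| = √(100² + 500²) ≈ 509.9, ∠N ≈ 78.69°
|D| = √(500² + 500²) ≈ 707.11, ∠D ≈ 45.00°
∠L = 78.69° − 45.00° = 33.69°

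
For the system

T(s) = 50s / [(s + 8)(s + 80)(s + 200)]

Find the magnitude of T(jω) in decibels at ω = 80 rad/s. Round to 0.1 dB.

-53.8 dB

At s = jω = j80:
zero at origin: s = j80 → |·| = 80, ∠ = 90.00°
pole (s+8): 8 + j80 → |·| = √(8²+80²) = √6464 ≈ 80.399, ∠ = arctan(80/8) ≈ 84.29°
pole (s+80): 80 + j80 → |·| = √(80²+80²) = √12800 ≈ 113.14, ∠ = arctan(80/80) ≈ 45.00°
pole (s+200): 200 + j80 → |·| = √(200²+80²) = √46400 ≈ 215.41, ∠ = arctan(80/200) ≈ 21.80°
|T| = 50 · 80 / 1.9594e+06 ≈ 0.0020414
Gain = 20 log₁₀(0.0020414) ≈ -53.80 dB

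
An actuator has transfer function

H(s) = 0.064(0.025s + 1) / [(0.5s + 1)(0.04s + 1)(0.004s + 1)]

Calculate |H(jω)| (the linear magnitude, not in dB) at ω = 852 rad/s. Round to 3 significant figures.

At ω = 852 rad/s:
zero (1 + j852·0.025) = 1 + j21.3 → |·| ≈ 21.323, ∠ ≈ 87.31°
pole (1 + j852·0.5) = 1 + j426 → |·| ≈ 426, ∠ ≈ 89.87°
pole (1 + j852·0.04) = 1 + j34.08 → |·| ≈ 34.095, ∠ ≈ 88.32°
pole (1 + j852·0.004) = 1 + j3.408 → |·| ≈ 3.5517, ∠ ≈ 73.65°
|H| = 0.064 · 21.323 / (426 · 34.095 · 3.5517) ≈ 2.6454e-05

2.65e-05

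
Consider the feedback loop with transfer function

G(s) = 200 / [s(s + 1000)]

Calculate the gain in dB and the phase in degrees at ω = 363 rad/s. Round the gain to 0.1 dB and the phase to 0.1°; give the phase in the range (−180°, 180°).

At s = jω = j363:
pole (s+1000): 1000 + j363 → |·| = √(1000²+363²) = √1131769 ≈ 1063.8, ∠ = arctan(363/1000) ≈ 19.95°
pole at origin: |s| = 363, ∠ = 90.00° (in denominator)
|G| = 200 / 3.8616e+05 ≈ 0.00051792
Gain = 20 log₁₀(0.00051792) ≈ -65.71 dB
∠G = 0.00° − 109.95° = -109.95°

-65.7 dB, -110.0°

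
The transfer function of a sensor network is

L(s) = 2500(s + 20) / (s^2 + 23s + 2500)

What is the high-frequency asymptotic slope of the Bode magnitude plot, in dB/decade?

-20 dB/decade

Each pole contributes −20 dB/decade at high frequency; each zero contributes +20 dB/decade.
Net: 1 zero(s) − 2 pole(s) → -20 dB/decade.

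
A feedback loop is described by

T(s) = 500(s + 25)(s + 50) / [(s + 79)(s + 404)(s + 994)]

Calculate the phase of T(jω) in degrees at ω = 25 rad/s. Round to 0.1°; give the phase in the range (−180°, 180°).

49.0°

At s = jω = j25:
zero (s+25): 25 + j25 → |·| = √(25²+25²) = √1250 ≈ 35.355, ∠ = arctan(25/25) ≈ 45.00°
zero (s+50): 50 + j25 → |·| = √(50²+25²) = √3125 ≈ 55.902, ∠ = arctan(25/50) ≈ 26.57°
pole (s+79): 79 + j25 → |·| = √(79²+25²) = √6866 ≈ 82.861, ∠ = arctan(25/79) ≈ 17.56°
pole (s+404): 404 + j25 → |·| = √(404²+25²) = √163841 ≈ 404.77, ∠ = arctan(25/404) ≈ 3.54°
pole (s+994): 994 + j25 → |·| = √(994²+25²) = √988661 ≈ 994.31, ∠ = arctan(25/994) ≈ 1.44°
∠T = 71.57° − 22.54° = 49.03°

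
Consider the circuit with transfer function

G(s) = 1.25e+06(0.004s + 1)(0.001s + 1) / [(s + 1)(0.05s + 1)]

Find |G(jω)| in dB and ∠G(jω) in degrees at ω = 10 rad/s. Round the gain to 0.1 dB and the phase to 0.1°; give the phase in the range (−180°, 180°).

100.9 dB, -108.0°

At ω = 10 rad/s:
zero (1 + j10·0.004) = 1 + j0.04 → |·| ≈ 1.0008, ∠ ≈ 2.29°
zero (1 + j10·0.001) = 1 + j0.01 → |·| ≈ 1, ∠ ≈ 0.57°
pole (1 + j10·1) = 1 + j10 → |·| ≈ 10.05, ∠ ≈ 84.29°
pole (1 + j10·0.05) = 1 + j0.5 → |·| ≈ 1.118, ∠ ≈ 26.57°
|G| = 1.25e+06 · 1.0008 · 1 / (10.05 · 1.118) ≈ 1.1134e+05
Gain = 20 log₁₀(1.1134e+05) ≈ 100.93 dB
∠G = (2.29° + 0.57°) − (84.29° + 26.57°) = -108.00°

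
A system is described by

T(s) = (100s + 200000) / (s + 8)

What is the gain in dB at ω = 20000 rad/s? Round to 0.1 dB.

Substitute s = j20000:
Numerator: 100(j20000) + 200000 = 200000 + j2000000
Denominator: (j20000) + 8 = 8 + j20000
|N| = √(200000² + 2000000²) ≈ 2.01e+06, ∠N ≈ 84.29°
|D| = √(8² + 20000²) ≈ 20000, ∠D ≈ 89.98°
|T| = 2.01e+06 / 20000 ≈ 100.5
Gain = 20 log₁₀(100.5) ≈ 40.04 dB

40.0 dB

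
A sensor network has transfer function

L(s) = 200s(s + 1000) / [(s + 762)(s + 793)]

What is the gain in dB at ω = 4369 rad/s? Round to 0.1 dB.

At s = jω = j4369:
zero (s+1000): 1000 + j4369 → |·| = √(1000²+4369²) = √20088161 ≈ 4482, ∠ = arctan(4369/1000) ≈ 77.11°
zero at origin: s = j4369 → |·| = 4369, ∠ = 90.00°
pole (s+762): 762 + j4369 → |·| = √(762²+4369²) = √19668805 ≈ 4435, ∠ = arctan(4369/762) ≈ 80.11°
pole (s+793): 793 + j4369 → |·| = √(793²+4369²) = √19717010 ≈ 4440.4, ∠ = arctan(4369/793) ≈ 79.71°
|L| = 200 · 1.9582e+07 / 1.9693e+07 ≈ 198.87
Gain = 20 log₁₀(198.87) ≈ 45.97 dB

46.0 dB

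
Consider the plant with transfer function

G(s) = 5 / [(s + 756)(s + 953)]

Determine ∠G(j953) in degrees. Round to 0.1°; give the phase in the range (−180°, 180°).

-96.6°

At s = jω = j953:
pole (s+756): 756 + j953 → |·| = √(756²+953²) = √1479745 ≈ 1216.4, ∠ = arctan(953/756) ≈ 51.58°
pole (s+953): 953 + j953 → |·| = √(953²+953²) = √1816418 ≈ 1347.7, ∠ = arctan(953/953) ≈ 45.00°
∠G = 0.00° − 96.58° = -96.58°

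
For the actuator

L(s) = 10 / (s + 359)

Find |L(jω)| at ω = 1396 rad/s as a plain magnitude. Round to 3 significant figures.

0.00694

At s = jω = j1396:
pole (s+359): 359 + j1396 → |·| = √(359²+1396²) = √2077697 ≈ 1441.4, ∠ = arctan(1396/359) ≈ 75.58°
|L| = 10 / 1441.4 ≈ 0.0069377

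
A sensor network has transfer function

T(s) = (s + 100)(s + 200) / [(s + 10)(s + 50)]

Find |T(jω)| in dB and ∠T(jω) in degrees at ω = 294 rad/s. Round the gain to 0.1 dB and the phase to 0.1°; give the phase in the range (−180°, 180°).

At s = jω = j294:
zero (s+100): 100 + j294 → |·| = √(100²+294²) = √96436 ≈ 310.54, ∠ = arctan(294/100) ≈ 71.21°
zero (s+200): 200 + j294 → |·| = √(200²+294²) = √126436 ≈ 355.58, ∠ = arctan(294/200) ≈ 55.77°
pole (s+10): 10 + j294 → |·| = √(10²+294²) = √86536 ≈ 294.17, ∠ = arctan(294/10) ≈ 88.05°
pole (s+50): 50 + j294 → |·| = √(50²+294²) = √88936 ≈ 298.22, ∠ = arctan(294/50) ≈ 80.35°
|T| = 1 · 1.1042e+05 / 87727 ≈ 1.2587
Gain = 20 log₁₀(1.2587) ≈ 2.00 dB
∠T = 126.98° − 168.40° = -41.42°

2.0 dB, -41.4°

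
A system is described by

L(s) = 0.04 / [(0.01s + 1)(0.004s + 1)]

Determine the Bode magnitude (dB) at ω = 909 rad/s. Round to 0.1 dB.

-58.7 dB

At ω = 909 rad/s:
pole (1 + j909·0.01) = 1 + j9.09 → |·| ≈ 9.1448, ∠ ≈ 83.72°
pole (1 + j909·0.004) = 1 + j3.636 → |·| ≈ 3.771, ∠ ≈ 74.62°
|L| = 0.04 · 1 / (9.1448 · 3.771) ≈ 0.0011599
Gain = 20 log₁₀(0.0011599) ≈ -58.71 dB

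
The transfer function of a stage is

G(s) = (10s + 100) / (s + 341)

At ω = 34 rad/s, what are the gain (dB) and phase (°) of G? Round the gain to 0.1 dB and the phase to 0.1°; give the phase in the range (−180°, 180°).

0.3 dB, 67.9°

Substitute s = j34:
Numerator: 10(j34) + 100 = 100 + j340
Denominator: (j34) + 341 = 341 + j34
|N| = √(100² + 340²) ≈ 354.4, ∠N ≈ 73.61°
|D| = √(341² + 34²) ≈ 342.69, ∠D ≈ 5.69°
|G| = 354.4 / 342.69 ≈ 1.0342
Gain = 20 log₁₀(1.0342) ≈ 0.29 dB
∠G = 73.61° − 5.69° = 67.92°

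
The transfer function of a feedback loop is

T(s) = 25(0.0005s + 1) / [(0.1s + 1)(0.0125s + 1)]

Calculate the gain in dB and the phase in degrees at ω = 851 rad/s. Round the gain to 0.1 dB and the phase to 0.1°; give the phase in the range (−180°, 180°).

At ω = 851 rad/s:
zero (1 + j851·0.0005) = 1 + j0.4255 → |·| ≈ 1.0868, ∠ ≈ 23.05°
pole (1 + j851·0.1) = 1 + j85.1 → |·| ≈ 85.106, ∠ ≈ 89.33°
pole (1 + j851·0.0125) = 1 + j10.6375 → |·| ≈ 10.684, ∠ ≈ 84.63°
|T| = 25 · 1.0868 / (85.106 · 10.684) ≈ 0.029881
Gain = 20 log₁₀(0.029881) ≈ -30.49 dB
∠T = (23.05°) − (89.33° + 84.63°) = -150.91°

-30.5 dB, -150.9°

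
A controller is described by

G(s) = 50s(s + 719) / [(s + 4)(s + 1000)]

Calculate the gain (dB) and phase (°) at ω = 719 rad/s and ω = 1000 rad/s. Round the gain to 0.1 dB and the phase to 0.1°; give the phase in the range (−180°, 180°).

At s = jω = j719:
zero (s+719): 719 + j719 → |·| = √(719²+719²) = √1033922 ≈ 1016.8, ∠ = arctan(719/719) ≈ 45.00°
zero at origin: s = j719 → |·| = 719, ∠ = 90.00°
pole (s+4): 4 + j719 → |·| = √(4²+719²) = √516977 ≈ 719.01, ∠ = arctan(719/4) ≈ 89.68°
pole (s+1000): 1000 + j719 → |·| = √(1000²+719²) = √1516961 ≈ 1231.6, ∠ = arctan(719/1000) ≈ 35.72°
|G| = 50 · 7.3108e+05 / 8.8553e+05 ≈ 41.279
Gain = 20 log₁₀(41.279) ≈ 32.31 dB
∠G = 135.00° − 125.40° = 9.60°

At s = jω = j1000:
zero (s+719): 719 + j1000 → |·| = √(719²+1000²) = √1516961 ≈ 1231.6, ∠ = arctan(1000/719) ≈ 54.28°
zero at origin: s = j1000 → |·| = 1000, ∠ = 90.00°
pole (s+4): 4 + j1000 → |·| = √(4²+1000²) = √1000016 ≈ 1000, ∠ = arctan(1000/4) ≈ 89.77°
pole (s+1000): 1000 + j1000 → |·| = √(1000²+1000²) = √2000000 ≈ 1414.2, ∠ = arctan(1000/1000) ≈ 45.00°
|G| = 50 · 1.2316e+06 / 1.4142e+06 ≈ 43.544
Gain = 20 log₁₀(43.544) ≈ 32.78 dB
∠G = 144.28° − 134.77° = 9.51°

ω = 719: 32.3 dB, 9.6°; ω = 1000: 32.8 dB, 9.5°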